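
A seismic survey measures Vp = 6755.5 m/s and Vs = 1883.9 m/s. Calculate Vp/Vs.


Vp/Vs = 6755.5 / 1883.9
= 3.5859

3.5859


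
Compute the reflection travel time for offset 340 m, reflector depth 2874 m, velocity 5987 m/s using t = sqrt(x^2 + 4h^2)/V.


x^2 + 4h^2 = 340^2 + 4*2874^2 = 115600 + 33039504 = 33155104
sqrt(33155104) = 5758.0469
t = 5758.0469 / 5987 = 0.9618 s

0.9618


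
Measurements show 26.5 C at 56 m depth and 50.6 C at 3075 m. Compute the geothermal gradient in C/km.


dT = 50.6 - 26.5 = 24.1 C
dz = 3075 - 56 = 3019 m
gradient = dT/dz * 1000 = 24.1/3019 * 1000 = 7.9828 C/km

7.9828


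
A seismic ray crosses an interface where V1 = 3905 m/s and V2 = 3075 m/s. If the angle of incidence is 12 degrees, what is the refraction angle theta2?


sin(theta1) = sin(12 deg) = 0.207912
sin(theta2) = V2/V1 * sin(theta1) = 3075/3905 * 0.207912 = 0.16372
theta2 = arcsin(0.16372) = 9.4229 degrees

9.4229


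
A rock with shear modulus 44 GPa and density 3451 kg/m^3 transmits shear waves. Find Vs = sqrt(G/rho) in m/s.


Convert G to Pa: G = 44e9 Pa
Compute G/rho = 44e9 / 3451 = 12749927.5572
Vs = sqrt(12749927.5572) = 3570.7 m/s

3570.7


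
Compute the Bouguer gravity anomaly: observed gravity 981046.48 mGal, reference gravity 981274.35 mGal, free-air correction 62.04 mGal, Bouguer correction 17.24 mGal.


BA = g_obs - g_ref + FAC - BC
= 981046.48 - 981274.35 + 62.04 - 17.24
= -183.07 mGal

-183.07


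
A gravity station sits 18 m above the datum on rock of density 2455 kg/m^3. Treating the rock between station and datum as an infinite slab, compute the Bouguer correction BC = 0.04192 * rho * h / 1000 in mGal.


BC = 0.04192 * rho * h / 1000
= 0.04192 * 2455 * 18 / 1000
= 1.8524 mGal

1.8524


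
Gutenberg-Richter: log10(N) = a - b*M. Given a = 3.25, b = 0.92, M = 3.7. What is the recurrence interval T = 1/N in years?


log10(N) = 3.25 - 0.92*3.7 = -0.154
N = 10^-0.154 = 0.701455
T = 1/N = 1/0.701455 = 1.4256 years

1.4256


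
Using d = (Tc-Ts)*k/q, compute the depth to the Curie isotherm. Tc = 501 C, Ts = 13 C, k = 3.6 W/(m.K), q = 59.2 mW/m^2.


T_Curie - T_surf = 501 - 13 = 488 C
Convert q to W/m^2: 59.2 mW/m^2 = 0.0592 W/m^2
d = 488 * 3.6 / 0.0592 = 29675.68 m

29675.68


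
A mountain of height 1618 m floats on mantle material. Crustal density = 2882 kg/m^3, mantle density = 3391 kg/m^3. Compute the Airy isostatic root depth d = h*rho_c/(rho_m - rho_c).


rho_m - rho_c = 3391 - 2882 = 509
d = 1618 * 2882 / 509
= 4663076 / 509
= 9161.25 m

9161.25


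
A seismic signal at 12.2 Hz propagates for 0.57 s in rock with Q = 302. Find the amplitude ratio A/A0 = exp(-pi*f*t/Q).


pi*f*t/Q = pi*12.2*0.57/302 = 0.07234
A/A0 = exp(-0.07234) = 0.930215

0.930215


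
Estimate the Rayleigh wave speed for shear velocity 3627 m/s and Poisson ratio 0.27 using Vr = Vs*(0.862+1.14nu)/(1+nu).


Numerator factor = 0.862 + 1.14*0.27 = 1.1698
Denominator = 1 + 0.27 = 1.27
Vr = 3627 * 1.1698 / 1.27 = 3340.84 m/s

3340.84


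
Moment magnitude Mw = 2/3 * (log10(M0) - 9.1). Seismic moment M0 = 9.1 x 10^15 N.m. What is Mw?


log10(M0) = log10(9.1 x 10^15) = 15.959
Mw = 2/3 * (15.959 - 9.1)
= 2/3 * 6.859
= 4.57

4.57


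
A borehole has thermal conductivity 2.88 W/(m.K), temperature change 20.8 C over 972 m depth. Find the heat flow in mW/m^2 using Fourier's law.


q = k * dT / dz * 1000
= 2.88 * 20.8 / 972 * 1000
= 0.06163 * 1000
= 61.6296 mW/m^2

61.6296


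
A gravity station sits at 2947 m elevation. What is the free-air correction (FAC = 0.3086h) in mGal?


FAC = 0.3086 * h
= 0.3086 * 2947
= 909.4442 mGal

909.4442


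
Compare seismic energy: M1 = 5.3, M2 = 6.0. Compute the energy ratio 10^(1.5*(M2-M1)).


M2 - M1 = 6.0 - 5.3 = 0.7
1.5 * 0.7 = 1.05
ratio = 10^1.05 = 11.22

11.22


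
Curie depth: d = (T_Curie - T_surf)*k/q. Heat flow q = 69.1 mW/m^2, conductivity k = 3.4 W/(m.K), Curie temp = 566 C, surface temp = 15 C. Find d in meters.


T_Curie - T_surf = 566 - 15 = 551 C
Convert q to W/m^2: 69.1 mW/m^2 = 0.0691 W/m^2
d = 551 * 3.4 / 0.0691 = 27111.43 m

27111.43


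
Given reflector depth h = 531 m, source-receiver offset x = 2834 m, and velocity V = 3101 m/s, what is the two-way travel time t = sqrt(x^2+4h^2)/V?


x^2 + 4h^2 = 2834^2 + 4*531^2 = 8031556 + 1127844 = 9159400
sqrt(9159400) = 3026.4501
t = 3026.4501 / 3101 = 0.976 s

0.976


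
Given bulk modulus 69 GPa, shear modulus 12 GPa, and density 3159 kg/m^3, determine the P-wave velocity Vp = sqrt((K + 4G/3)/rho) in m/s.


First compute the effective modulus:
K + 4G/3 = 69e9 + 4*12e9/3 = 85000000000.0 Pa
Then divide by density:
85000000000.0 / 3159 = 26907249.1295 Pa/(kg/m^3)
Take the square root:
Vp = sqrt(26907249.1295) = 5187.22 m/s

5187.22


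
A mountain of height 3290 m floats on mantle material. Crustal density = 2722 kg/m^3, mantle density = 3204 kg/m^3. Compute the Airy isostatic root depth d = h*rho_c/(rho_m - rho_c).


rho_m - rho_c = 3204 - 2722 = 482
d = 3290 * 2722 / 482
= 8955380 / 482
= 18579.63 m

18579.63


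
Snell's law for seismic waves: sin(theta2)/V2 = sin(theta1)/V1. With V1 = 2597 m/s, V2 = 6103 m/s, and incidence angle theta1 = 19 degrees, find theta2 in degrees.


sin(theta1) = sin(19 deg) = 0.325568
sin(theta2) = V2/V1 * sin(theta1) = 6103/2597 * 0.325568 = 0.765091
theta2 = arcsin(0.765091) = 49.9151 degrees

49.9151


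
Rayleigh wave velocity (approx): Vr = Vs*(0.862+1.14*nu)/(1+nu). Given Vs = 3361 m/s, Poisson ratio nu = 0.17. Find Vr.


Numerator factor = 0.862 + 1.14*0.17 = 1.0558
Denominator = 1 + 0.17 = 1.17
Vr = 3361 * 1.0558 / 1.17 = 3032.94 m/s

3032.94


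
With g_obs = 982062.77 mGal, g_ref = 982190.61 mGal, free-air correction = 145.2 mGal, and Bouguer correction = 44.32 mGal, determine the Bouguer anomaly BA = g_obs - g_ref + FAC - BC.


BA = g_obs - g_ref + FAC - BC
= 982062.77 - 982190.61 + 145.2 - 44.32
= -26.96 mGal

-26.96


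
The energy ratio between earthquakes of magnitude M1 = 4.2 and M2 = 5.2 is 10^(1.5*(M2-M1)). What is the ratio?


M2 - M1 = 5.2 - 4.2 = 1.0
1.5 * 1.0 = 1.5
ratio = 10^1.5 = 31.62

31.62


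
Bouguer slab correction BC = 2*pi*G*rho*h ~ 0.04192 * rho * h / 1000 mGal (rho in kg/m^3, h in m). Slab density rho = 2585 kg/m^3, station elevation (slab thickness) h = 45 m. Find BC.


BC = 0.04192 * rho * h / 1000
= 0.04192 * 2585 * 45 / 1000
= 4.8763 mGal

4.8763


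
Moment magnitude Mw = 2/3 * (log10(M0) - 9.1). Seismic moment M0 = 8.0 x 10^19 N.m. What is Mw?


log10(M0) = log10(8.0 x 10^19) = 19.9031
Mw = 2/3 * (19.9031 - 9.1)
= 2/3 * 10.8031
= 7.2

7.2


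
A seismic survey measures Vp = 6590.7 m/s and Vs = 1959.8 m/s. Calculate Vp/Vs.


Vp/Vs = 6590.7 / 1959.8
= 3.3629

3.3629


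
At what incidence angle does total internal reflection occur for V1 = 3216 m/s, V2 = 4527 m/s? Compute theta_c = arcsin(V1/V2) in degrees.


V1/V2 = 3216/4527 = 0.710404
theta_c = arcsin(0.710404) = 45.2678 degrees

45.2678


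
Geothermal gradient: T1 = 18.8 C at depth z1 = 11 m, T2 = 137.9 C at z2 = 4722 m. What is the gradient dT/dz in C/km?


dT = 137.9 - 18.8 = 119.1 C
dz = 4722 - 11 = 4711 m
gradient = dT/dz * 1000 = 119.1/4711 * 1000 = 25.2813 C/km

25.2813


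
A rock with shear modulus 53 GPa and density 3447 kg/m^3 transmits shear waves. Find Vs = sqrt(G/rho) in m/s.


Convert G to Pa: G = 53e9 Pa
Compute G/rho = 53e9 / 3447 = 15375689.0049
Vs = sqrt(15375689.0049) = 3921.18 m/s

3921.18


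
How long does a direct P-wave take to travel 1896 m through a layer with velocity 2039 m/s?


t = x / V
= 1896 / 2039
= 0.9299 s

0.9299


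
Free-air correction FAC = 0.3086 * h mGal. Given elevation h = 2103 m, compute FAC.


FAC = 0.3086 * h
= 0.3086 * 2103
= 648.9858 mGal

648.9858


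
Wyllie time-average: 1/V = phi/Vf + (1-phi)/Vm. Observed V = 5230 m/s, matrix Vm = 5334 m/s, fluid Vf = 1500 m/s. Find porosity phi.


1/V - 1/Vm = 1/5230 - 1/5334 = 3.73e-06
1/Vf - 1/Vm = 1/1500 - 1/5334 = 0.00047919
phi = 3.73e-06 / 0.00047919 = 0.0078

0.0078


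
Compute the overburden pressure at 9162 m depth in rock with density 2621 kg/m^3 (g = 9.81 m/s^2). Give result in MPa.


P = rho * g * z / 1e6
= 2621 * 9.81 * 9162 / 1e6
= 235573435.62 / 1e6
= 235.5734 MPa

235.5734


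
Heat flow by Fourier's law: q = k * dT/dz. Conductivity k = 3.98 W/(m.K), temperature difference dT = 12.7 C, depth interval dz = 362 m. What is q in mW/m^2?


q = k * dT / dz * 1000
= 3.98 * 12.7 / 362 * 1000
= 0.13963 * 1000
= 139.6298 mW/m^2

139.6298


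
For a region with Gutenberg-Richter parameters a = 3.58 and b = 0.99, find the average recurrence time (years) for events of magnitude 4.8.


log10(N) = 3.58 - 0.99*4.8 = -1.172
N = 10^-1.172 = 0.067298
T = 1/N = 1/0.067298 = 14.8594 years

14.8594


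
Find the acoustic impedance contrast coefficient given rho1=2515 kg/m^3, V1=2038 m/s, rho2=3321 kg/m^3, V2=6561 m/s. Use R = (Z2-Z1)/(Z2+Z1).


Z1 = 2515 * 2038 = 5125570
Z2 = 3321 * 6561 = 21789081
R = (21789081 - 5125570) / (21789081 + 5125570) = 16663511 / 26914651 = 0.6191

0.6191


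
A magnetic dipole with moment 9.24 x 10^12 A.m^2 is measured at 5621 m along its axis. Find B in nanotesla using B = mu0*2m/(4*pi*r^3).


m = 9.24 x 10^12 = 9240000000000 A.m^2
2m = 18480000000000 A.m^2
r^3 = 5621^3 = 177599098061
B = (4pi*10^-7) * 18480000000000 / (4*pi * 177599098061) * 1e9
= 23222652.895336 / 2231776087010.44 * 1e9
= 10405.4582 nT

10405.4582


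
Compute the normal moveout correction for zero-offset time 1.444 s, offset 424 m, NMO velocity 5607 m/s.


x/Vnmo = 424/5607 = 0.07562
(x/Vnmo)^2 = 0.005718
t0^2 = 2.085136
sqrt(2.085136 + 0.005718) = 1.445979
dt = 1.445979 - 1.444 = 0.001979

0.001979


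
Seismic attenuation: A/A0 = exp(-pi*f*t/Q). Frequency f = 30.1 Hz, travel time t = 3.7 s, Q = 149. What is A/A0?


pi*f*t/Q = pi*30.1*3.7/149 = 2.348182
A/A0 = exp(-2.348182) = 0.095543

0.095543


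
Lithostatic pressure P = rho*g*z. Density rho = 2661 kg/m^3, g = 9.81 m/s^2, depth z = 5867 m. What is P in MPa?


P = rho * g * z / 1e6
= 2661 * 9.81 * 5867 / 1e6
= 153154573.47 / 1e6
= 153.1546 MPa

153.1546


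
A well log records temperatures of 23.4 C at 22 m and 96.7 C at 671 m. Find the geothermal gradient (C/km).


dT = 96.7 - 23.4 = 73.3 C
dz = 671 - 22 = 649 m
gradient = dT/dz * 1000 = 73.3/649 * 1000 = 112.943 C/km

112.943


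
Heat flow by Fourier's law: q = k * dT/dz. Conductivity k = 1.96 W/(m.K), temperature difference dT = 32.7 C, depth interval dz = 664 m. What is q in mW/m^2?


q = k * dT / dz * 1000
= 1.96 * 32.7 / 664 * 1000
= 0.096524 * 1000
= 96.5241 mW/m^2

96.5241


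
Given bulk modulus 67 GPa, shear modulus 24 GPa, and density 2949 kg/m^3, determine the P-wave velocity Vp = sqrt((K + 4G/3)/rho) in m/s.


First compute the effective modulus:
K + 4G/3 = 67e9 + 4*24e9/3 = 99000000000.0 Pa
Then divide by density:
99000000000.0 / 2949 = 33570701.9329 Pa/(kg/m^3)
Take the square root:
Vp = sqrt(33570701.9329) = 5794.02 m/s

5794.02


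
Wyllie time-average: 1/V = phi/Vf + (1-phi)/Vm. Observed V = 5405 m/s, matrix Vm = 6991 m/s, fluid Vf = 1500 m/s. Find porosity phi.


1/V - 1/Vm = 1/5405 - 1/6991 = 4.197e-05
1/Vf - 1/Vm = 1/1500 - 1/6991 = 0.00052363
phi = 4.197e-05 / 0.00052363 = 0.0802

0.0802


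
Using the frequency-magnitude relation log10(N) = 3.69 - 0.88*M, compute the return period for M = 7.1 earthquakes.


log10(N) = 3.69 - 0.88*7.1 = -2.558
N = 10^-2.558 = 0.002767
T = 1/N = 1/0.002767 = 361.4099 years

361.4099


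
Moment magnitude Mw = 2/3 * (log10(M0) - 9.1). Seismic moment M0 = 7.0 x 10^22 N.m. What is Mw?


log10(M0) = log10(7.0 x 10^22) = 22.8451
Mw = 2/3 * (22.8451 - 9.1)
= 2/3 * 13.7451
= 9.16

9.16


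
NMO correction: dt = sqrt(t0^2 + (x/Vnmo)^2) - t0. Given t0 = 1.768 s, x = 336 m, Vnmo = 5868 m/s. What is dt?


x/Vnmo = 336/5868 = 0.05726
(x/Vnmo)^2 = 0.003279
t0^2 = 3.125824
sqrt(3.125824 + 0.003279) = 1.768927
dt = 1.768927 - 1.768 = 0.000927

9.270000e-04


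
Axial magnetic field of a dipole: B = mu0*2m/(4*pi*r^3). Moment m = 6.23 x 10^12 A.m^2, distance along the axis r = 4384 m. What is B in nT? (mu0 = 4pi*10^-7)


m = 6.23 x 10^12 = 6230000000000 A.m^2
2m = 12460000000000 A.m^2
r^3 = 4384^3 = 84258095104
B = (4pi*10^-7) * 12460000000000 / (4*pi * 84258095104) * 1e9
= 15657697.785492 / 1058818450336.79 * 1e9
= 14787.8966 nT

14787.8966


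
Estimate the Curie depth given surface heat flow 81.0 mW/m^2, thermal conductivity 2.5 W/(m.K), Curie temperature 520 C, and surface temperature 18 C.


T_Curie - T_surf = 520 - 18 = 502 C
Convert q to W/m^2: 81.0 mW/m^2 = 0.081 W/m^2
d = 502 * 2.5 / 0.081 = 15493.83 m

15493.83


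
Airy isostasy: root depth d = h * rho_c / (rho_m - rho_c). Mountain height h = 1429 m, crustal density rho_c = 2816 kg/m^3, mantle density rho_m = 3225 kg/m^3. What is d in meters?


rho_m - rho_c = 3225 - 2816 = 409
d = 1429 * 2816 / 409
= 4024064 / 409
= 9838.79 m

9838.79


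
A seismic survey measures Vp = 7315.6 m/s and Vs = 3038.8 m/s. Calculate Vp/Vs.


Vp/Vs = 7315.6 / 3038.8
= 2.4074

2.4074


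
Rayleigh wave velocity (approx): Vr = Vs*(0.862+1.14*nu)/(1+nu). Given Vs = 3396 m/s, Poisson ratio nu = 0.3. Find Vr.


Numerator factor = 0.862 + 1.14*0.3 = 1.204
Denominator = 1 + 0.3 = 1.3
Vr = 3396 * 1.204 / 1.3 = 3145.22 m/s

3145.22


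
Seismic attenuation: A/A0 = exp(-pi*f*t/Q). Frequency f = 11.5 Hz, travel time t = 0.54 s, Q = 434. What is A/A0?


pi*f*t/Q = pi*11.5*0.54/434 = 0.044952
A/A0 = exp(-0.044952) = 0.956043

0.956043


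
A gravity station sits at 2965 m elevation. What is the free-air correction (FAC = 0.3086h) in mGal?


FAC = 0.3086 * h
= 0.3086 * 2965
= 914.999 mGal

914.999


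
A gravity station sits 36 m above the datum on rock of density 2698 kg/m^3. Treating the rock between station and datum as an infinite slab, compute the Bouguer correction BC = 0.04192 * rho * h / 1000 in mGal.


BC = 0.04192 * rho * h / 1000
= 0.04192 * 2698 * 36 / 1000
= 4.0716 mGal

4.0716


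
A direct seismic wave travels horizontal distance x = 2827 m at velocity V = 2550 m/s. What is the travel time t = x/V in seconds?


t = x / V
= 2827 / 2550
= 1.1086 s

1.1086


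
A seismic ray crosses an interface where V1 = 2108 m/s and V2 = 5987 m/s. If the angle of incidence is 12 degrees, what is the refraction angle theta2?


sin(theta1) = sin(12 deg) = 0.207912
sin(theta2) = V2/V1 * sin(theta1) = 5987/2108 * 0.207912 = 0.590497
theta2 = arcsin(0.590497) = 36.1923 degrees

36.1923


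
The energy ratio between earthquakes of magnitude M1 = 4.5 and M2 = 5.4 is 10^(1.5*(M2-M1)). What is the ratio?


M2 - M1 = 5.4 - 4.5 = 0.9
1.5 * 0.9 = 1.35
ratio = 10^1.35 = 22.39

22.39


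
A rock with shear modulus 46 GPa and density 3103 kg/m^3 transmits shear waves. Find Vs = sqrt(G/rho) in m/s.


Convert G to Pa: G = 46e9 Pa
Compute G/rho = 46e9 / 3103 = 14824363.5192
Vs = sqrt(14824363.5192) = 3850.24 m/s

3850.24


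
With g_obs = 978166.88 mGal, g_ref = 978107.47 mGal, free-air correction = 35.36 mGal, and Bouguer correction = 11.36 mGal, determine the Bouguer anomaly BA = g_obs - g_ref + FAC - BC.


BA = g_obs - g_ref + FAC - BC
= 978166.88 - 978107.47 + 35.36 - 11.36
= 83.41 mGal

83.41


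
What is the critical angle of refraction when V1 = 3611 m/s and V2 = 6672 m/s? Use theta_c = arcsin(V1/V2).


V1/V2 = 3611/6672 = 0.541217
theta_c = arcsin(0.541217) = 32.7665 degrees

32.7665


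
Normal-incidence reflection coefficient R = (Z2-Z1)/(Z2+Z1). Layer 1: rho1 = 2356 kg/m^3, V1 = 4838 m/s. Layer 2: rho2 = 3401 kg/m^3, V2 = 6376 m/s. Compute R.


Z1 = 2356 * 4838 = 11398328
Z2 = 3401 * 6376 = 21684776
R = (21684776 - 11398328) / (21684776 + 11398328) = 10286448 / 33083104 = 0.3109

0.3109


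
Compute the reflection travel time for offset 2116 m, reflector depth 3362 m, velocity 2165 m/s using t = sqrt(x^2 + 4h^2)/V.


x^2 + 4h^2 = 2116^2 + 4*3362^2 = 4477456 + 45212176 = 49689632
sqrt(49689632) = 7049.0873
t = 7049.0873 / 2165 = 3.2559 s

3.2559


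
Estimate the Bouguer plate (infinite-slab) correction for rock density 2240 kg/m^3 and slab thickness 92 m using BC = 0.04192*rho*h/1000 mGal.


BC = 0.04192 * rho * h / 1000
= 0.04192 * 2240 * 92 / 1000
= 8.6389 mGal

8.6389


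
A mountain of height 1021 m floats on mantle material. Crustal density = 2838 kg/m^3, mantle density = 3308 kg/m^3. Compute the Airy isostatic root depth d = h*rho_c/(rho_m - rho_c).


rho_m - rho_c = 3308 - 2838 = 470
d = 1021 * 2838 / 470
= 2897598 / 470
= 6165.1 m

6165.1


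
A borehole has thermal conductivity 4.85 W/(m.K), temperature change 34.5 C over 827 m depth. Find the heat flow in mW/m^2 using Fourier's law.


q = k * dT / dz * 1000
= 4.85 * 34.5 / 827 * 1000
= 0.202328 * 1000
= 202.3277 mW/m^2

202.3277


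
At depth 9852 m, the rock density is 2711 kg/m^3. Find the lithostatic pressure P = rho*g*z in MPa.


P = rho * g * z / 1e6
= 2711 * 9.81 * 9852 / 1e6
= 262013053.32 / 1e6
= 262.0131 MPa

262.0131


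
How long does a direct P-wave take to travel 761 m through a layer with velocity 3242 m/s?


t = x / V
= 761 / 3242
= 0.2347 s

0.2347


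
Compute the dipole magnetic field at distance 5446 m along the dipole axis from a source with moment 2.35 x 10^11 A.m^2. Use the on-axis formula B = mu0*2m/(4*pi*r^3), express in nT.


m = 2.35 x 10^11 = 235000000000 A.m^2
2m = 470000000000 A.m^2
r^3 = 5446^3 = 161522456536
B = (4pi*10^-7) * 470000000000 / (4*pi * 161522456536) * 1e9
= 590619.418875 / 2029751051373.1 * 1e9
= 290.9812 nT

290.9812


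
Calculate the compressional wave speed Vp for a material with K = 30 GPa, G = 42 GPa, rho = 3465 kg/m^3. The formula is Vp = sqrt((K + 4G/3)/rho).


First compute the effective modulus:
K + 4G/3 = 30e9 + 4*42e9/3 = 86000000000.0 Pa
Then divide by density:
86000000000.0 / 3465 = 24819624.8196 Pa/(kg/m^3)
Take the square root:
Vp = sqrt(24819624.8196) = 4981.93 m/s

4981.93


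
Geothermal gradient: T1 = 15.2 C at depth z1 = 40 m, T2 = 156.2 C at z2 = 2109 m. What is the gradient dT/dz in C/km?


dT = 156.2 - 15.2 = 141.0 C
dz = 2109 - 40 = 2069 m
gradient = dT/dz * 1000 = 141.0/2069 * 1000 = 68.1489 C/km

68.1489


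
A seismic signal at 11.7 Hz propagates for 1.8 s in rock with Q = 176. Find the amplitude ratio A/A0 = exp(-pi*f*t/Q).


pi*f*t/Q = pi*11.7*1.8/176 = 0.37592
A/A0 = exp(-0.37592) = 0.686657

0.686657


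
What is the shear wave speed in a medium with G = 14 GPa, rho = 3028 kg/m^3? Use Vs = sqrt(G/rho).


Convert G to Pa: G = 14e9 Pa
Compute G/rho = 14e9 / 3028 = 4623513.8705
Vs = sqrt(4623513.8705) = 2150.24 m/s

2150.24


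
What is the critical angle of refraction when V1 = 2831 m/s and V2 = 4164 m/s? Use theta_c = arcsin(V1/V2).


V1/V2 = 2831/4164 = 0.679875
theta_c = arcsin(0.679875) = 42.8339 degrees

42.8339


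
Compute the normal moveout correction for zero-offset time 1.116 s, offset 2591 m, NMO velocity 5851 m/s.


x/Vnmo = 2591/5851 = 0.44283
(x/Vnmo)^2 = 0.196099
t0^2 = 1.245456
sqrt(1.245456 + 0.196099) = 1.200648
dt = 1.200648 - 1.116 = 0.084648

0.084648


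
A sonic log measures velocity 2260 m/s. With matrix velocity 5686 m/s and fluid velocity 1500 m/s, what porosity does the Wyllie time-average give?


1/V - 1/Vm = 1/2260 - 1/5686 = 0.00026661
1/Vf - 1/Vm = 1/1500 - 1/5686 = 0.0004908
phi = 0.00026661 / 0.0004908 = 0.5432

0.5432


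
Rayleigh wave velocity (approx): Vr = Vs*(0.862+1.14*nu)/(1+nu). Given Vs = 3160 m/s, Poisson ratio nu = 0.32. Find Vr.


Numerator factor = 0.862 + 1.14*0.32 = 1.2268
Denominator = 1 + 0.32 = 1.32
Vr = 3160 * 1.2268 / 1.32 = 2936.88 m/s

2936.88


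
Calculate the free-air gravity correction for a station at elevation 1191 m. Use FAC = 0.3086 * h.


FAC = 0.3086 * h
= 0.3086 * 1191
= 367.5426 mGal

367.5426


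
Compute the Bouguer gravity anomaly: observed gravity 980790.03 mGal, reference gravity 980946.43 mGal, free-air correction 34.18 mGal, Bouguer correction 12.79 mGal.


BA = g_obs - g_ref + FAC - BC
= 980790.03 - 980946.43 + 34.18 - 12.79
= -135.01 mGal

-135.01


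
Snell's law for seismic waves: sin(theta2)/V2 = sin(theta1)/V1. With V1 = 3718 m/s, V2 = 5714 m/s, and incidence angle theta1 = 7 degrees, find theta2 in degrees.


sin(theta1) = sin(7 deg) = 0.121869
sin(theta2) = V2/V1 * sin(theta1) = 5714/3718 * 0.121869 = 0.187295
theta2 = arcsin(0.187295) = 10.7949 degrees

10.7949


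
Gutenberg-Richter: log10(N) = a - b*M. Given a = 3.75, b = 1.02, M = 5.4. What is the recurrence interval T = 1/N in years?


log10(N) = 3.75 - 1.02*5.4 = -1.758
N = 10^-1.758 = 0.017458
T = 1/N = 1/0.017458 = 57.2796 years

57.2796


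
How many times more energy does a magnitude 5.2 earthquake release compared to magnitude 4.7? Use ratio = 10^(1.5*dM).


M2 - M1 = 5.2 - 4.7 = 0.5
1.5 * 0.5 = 0.75
ratio = 10^0.75 = 5.62

5.62


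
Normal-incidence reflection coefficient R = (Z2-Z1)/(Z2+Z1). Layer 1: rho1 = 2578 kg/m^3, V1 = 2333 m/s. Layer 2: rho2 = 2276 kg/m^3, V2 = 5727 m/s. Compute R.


Z1 = 2578 * 2333 = 6014474
Z2 = 2276 * 5727 = 13034652
R = (13034652 - 6014474) / (13034652 + 6014474) = 7020178 / 19049126 = 0.3685

0.3685


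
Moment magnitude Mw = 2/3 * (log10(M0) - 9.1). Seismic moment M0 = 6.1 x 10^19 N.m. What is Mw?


log10(M0) = log10(6.1 x 10^19) = 19.7853
Mw = 2/3 * (19.7853 - 9.1)
= 2/3 * 10.6853
= 7.12

7.12


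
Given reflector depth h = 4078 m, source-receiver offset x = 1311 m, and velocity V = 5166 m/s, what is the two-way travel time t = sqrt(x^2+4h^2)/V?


x^2 + 4h^2 = 1311^2 + 4*4078^2 = 1718721 + 66520336 = 68239057
sqrt(68239057) = 8260.6935
t = 8260.6935 / 5166 = 1.5991 s

1.5991


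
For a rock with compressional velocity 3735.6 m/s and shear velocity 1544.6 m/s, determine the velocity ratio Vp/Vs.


Vp/Vs = 3735.6 / 1544.6
= 2.4185

2.4185


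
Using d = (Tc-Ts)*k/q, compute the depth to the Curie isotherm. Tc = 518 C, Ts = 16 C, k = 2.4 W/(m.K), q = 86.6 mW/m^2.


T_Curie - T_surf = 518 - 16 = 502 C
Convert q to W/m^2: 86.6 mW/m^2 = 0.0866 W/m^2
d = 502 * 2.4 / 0.0866 = 13912.24 m

13912.24


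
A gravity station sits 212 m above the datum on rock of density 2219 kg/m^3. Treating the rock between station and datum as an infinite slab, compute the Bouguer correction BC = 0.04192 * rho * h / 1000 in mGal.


BC = 0.04192 * rho * h / 1000
= 0.04192 * 2219 * 212 / 1000
= 19.7203 mGal

19.7203


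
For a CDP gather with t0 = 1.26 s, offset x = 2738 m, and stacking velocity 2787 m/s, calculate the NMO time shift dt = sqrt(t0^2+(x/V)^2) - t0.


x/Vnmo = 2738/2787 = 0.982418
(x/Vnmo)^2 = 0.965146
t0^2 = 1.5876
sqrt(1.5876 + 0.965146) = 1.597731
dt = 1.597731 - 1.26 = 0.337731

0.337731


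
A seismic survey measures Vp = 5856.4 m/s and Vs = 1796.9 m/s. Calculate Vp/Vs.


Vp/Vs = 5856.4 / 1796.9
= 3.2592

3.2592


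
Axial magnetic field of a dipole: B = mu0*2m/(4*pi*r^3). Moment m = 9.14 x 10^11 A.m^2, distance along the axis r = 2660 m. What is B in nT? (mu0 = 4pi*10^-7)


m = 9.14 x 10^11 = 914000000000 A.m^2
2m = 1828000000000 A.m^2
r^3 = 2660^3 = 18821096000
B = (4pi*10^-7) * 1828000000000 / (4*pi * 18821096000) * 1e9
= 2297132.548305 / 236512867704.43 * 1e9
= 9712.5056 nT

9712.5056


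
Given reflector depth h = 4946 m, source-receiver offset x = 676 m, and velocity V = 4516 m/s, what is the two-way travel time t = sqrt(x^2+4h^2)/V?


x^2 + 4h^2 = 676^2 + 4*4946^2 = 456976 + 97851664 = 98308640
sqrt(98308640) = 9915.0714
t = 9915.0714 / 4516 = 2.1955 s

2.1955


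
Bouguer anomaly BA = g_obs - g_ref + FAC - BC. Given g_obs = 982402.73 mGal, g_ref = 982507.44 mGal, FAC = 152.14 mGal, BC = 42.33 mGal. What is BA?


BA = g_obs - g_ref + FAC - BC
= 982402.73 - 982507.44 + 152.14 - 42.33
= 5.1 mGal

5.1


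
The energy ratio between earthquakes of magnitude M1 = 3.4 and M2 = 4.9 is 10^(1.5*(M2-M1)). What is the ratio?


M2 - M1 = 4.9 - 3.4 = 1.5
1.5 * 1.5 = 2.25
ratio = 10^2.25 = 177.83

177.83


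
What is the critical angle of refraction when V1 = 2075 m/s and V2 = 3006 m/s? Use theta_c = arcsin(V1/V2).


V1/V2 = 2075/3006 = 0.690286
theta_c = arcsin(0.690286) = 43.6528 degrees

43.6528


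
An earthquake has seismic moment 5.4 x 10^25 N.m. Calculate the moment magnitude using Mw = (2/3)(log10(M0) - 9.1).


log10(M0) = log10(5.4 x 10^25) = 25.7324
Mw = 2/3 * (25.7324 - 9.1)
= 2/3 * 16.6324
= 11.09

11.09


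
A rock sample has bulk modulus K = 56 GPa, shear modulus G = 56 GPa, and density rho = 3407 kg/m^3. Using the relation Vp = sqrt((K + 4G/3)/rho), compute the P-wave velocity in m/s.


First compute the effective modulus:
K + 4G/3 = 56e9 + 4*56e9/3 = 130666666666.67 Pa
Then divide by density:
130666666666.67 / 3407 = 38352411.7014 Pa/(kg/m^3)
Take the square root:
Vp = sqrt(38352411.7014) = 6192.93 m/s

6192.93


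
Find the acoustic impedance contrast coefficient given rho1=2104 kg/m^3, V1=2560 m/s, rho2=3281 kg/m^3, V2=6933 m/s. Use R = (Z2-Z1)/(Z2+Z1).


Z1 = 2104 * 2560 = 5386240
Z2 = 3281 * 6933 = 22747173
R = (22747173 - 5386240) / (22747173 + 5386240) = 17360933 / 28133413 = 0.6171

0.6171


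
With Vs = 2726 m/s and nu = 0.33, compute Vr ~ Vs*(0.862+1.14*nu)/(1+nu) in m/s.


Numerator factor = 0.862 + 1.14*0.33 = 1.2382
Denominator = 1 + 0.33 = 1.33
Vr = 2726 * 1.2382 / 1.33 = 2537.84 m/s

2537.84


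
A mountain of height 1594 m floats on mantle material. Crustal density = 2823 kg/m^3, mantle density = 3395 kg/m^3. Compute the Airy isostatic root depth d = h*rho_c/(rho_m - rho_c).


rho_m - rho_c = 3395 - 2823 = 572
d = 1594 * 2823 / 572
= 4499862 / 572
= 7866.89 m

7866.89


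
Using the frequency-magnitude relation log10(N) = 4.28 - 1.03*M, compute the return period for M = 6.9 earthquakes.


log10(N) = 4.28 - 1.03*6.9 = -2.827
N = 10^-2.827 = 0.001489
T = 1/N = 1/0.001489 = 671.4289 years

671.4289


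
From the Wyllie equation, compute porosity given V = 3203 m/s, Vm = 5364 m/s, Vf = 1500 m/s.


1/V - 1/Vm = 1/3203 - 1/5364 = 0.00012578
1/Vf - 1/Vm = 1/1500 - 1/5364 = 0.00048024
phi = 0.00012578 / 0.00048024 = 0.2619

0.2619


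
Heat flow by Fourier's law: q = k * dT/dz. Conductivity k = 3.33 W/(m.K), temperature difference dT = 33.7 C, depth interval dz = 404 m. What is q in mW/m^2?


q = k * dT / dz * 1000
= 3.33 * 33.7 / 404 * 1000
= 0.277775 * 1000
= 277.7748 mW/m^2

277.7748


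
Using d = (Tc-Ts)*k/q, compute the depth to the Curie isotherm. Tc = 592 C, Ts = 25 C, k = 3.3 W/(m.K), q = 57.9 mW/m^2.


T_Curie - T_surf = 592 - 25 = 567 C
Convert q to W/m^2: 57.9 mW/m^2 = 0.0579 W/m^2
d = 567 * 3.3 / 0.0579 = 32316.06 m

32316.06


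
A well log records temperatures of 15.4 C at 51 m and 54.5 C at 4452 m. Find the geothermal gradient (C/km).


dT = 54.5 - 15.4 = 39.1 C
dz = 4452 - 51 = 4401 m
gradient = dT/dz * 1000 = 39.1/4401 * 1000 = 8.8843 C/km

8.8843


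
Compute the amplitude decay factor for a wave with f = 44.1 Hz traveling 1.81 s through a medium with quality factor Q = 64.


pi*f*t/Q = pi*44.1*1.81/64 = 3.918204
A/A0 = exp(-3.918204) = 0.019877

0.019877


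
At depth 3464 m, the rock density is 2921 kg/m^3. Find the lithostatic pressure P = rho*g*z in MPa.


P = rho * g * z / 1e6
= 2921 * 9.81 * 3464 / 1e6
= 99260954.64 / 1e6
= 99.261 MPa

99.261


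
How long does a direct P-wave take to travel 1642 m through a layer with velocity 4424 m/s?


t = x / V
= 1642 / 4424
= 0.3712 s

0.3712


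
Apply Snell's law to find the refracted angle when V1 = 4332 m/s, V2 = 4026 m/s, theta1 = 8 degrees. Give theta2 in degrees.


sin(theta1) = sin(8 deg) = 0.139173
sin(theta2) = V2/V1 * sin(theta1) = 4026/4332 * 0.139173 = 0.129342
theta2 = arcsin(0.129342) = 7.4316 degrees

7.4316


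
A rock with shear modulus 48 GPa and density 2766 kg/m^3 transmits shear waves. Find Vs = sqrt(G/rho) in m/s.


Convert G to Pa: G = 48e9 Pa
Compute G/rho = 48e9 / 2766 = 17353579.1757
Vs = sqrt(17353579.1757) = 4165.76 m/s

4165.76


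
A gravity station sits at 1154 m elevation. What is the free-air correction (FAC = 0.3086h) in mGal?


FAC = 0.3086 * h
= 0.3086 * 1154
= 356.1244 mGal

356.1244


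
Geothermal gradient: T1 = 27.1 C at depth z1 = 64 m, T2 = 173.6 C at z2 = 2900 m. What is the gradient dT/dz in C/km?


dT = 173.6 - 27.1 = 146.5 C
dz = 2900 - 64 = 2836 m
gradient = dT/dz * 1000 = 146.5/2836 * 1000 = 51.6573 C/km

51.6573


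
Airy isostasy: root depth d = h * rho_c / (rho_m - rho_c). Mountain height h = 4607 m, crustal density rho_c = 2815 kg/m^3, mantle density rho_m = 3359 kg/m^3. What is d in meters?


rho_m - rho_c = 3359 - 2815 = 544
d = 4607 * 2815 / 544
= 12968705 / 544
= 23839.53 m

23839.53


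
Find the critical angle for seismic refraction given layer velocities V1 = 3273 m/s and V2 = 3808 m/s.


V1/V2 = 3273/3808 = 0.859506
theta_c = arcsin(0.859506) = 59.2612 degrees

59.2612


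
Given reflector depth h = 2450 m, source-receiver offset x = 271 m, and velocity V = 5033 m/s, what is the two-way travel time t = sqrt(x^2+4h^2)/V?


x^2 + 4h^2 = 271^2 + 4*2450^2 = 73441 + 24010000 = 24083441
sqrt(24083441) = 4907.4883
t = 4907.4883 / 5033 = 0.9751 s

0.9751


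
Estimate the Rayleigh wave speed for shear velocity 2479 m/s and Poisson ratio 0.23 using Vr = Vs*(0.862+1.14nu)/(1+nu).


Numerator factor = 0.862 + 1.14*0.23 = 1.1242
Denominator = 1 + 0.23 = 1.23
Vr = 2479 * 1.1242 / 1.23 = 2265.77 m/s

2265.77


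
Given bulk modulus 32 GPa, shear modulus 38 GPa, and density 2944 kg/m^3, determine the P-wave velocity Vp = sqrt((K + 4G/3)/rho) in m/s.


First compute the effective modulus:
K + 4G/3 = 32e9 + 4*38e9/3 = 82666666666.67 Pa
Then divide by density:
82666666666.67 / 2944 = 28079710.1449 Pa/(kg/m^3)
Take the square root:
Vp = sqrt(28079710.1449) = 5299.03 m/s

5299.03


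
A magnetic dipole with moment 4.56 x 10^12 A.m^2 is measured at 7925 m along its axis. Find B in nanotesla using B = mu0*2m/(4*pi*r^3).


m = 4.56 x 10^12 = 4560000000000 A.m^2
2m = 9120000000000 A.m^2
r^3 = 7925^3 = 497734578125
B = (4pi*10^-7) * 9120000000000 / (4*pi * 497734578125) * 1e9
= 11460530.000296 / 6254717176300.46 * 1e9
= 1832.3019 nT

1832.3019


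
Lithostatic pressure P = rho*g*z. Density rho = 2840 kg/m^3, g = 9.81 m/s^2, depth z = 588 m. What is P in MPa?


P = rho * g * z / 1e6
= 2840 * 9.81 * 588 / 1e6
= 16381915.2 / 1e6
= 16.3819 MPa

16.3819


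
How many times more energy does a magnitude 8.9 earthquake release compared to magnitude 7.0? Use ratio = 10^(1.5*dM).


M2 - M1 = 8.9 - 7.0 = 1.9
1.5 * 1.9 = 2.85
ratio = 10^2.85 = 707.95

707.95


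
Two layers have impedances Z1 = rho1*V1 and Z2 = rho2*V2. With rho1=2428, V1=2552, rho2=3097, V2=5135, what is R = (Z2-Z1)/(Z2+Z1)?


Z1 = 2428 * 2552 = 6196256
Z2 = 3097 * 5135 = 15903095
R = (15903095 - 6196256) / (15903095 + 6196256) = 9706839 / 22099351 = 0.4392

0.4392


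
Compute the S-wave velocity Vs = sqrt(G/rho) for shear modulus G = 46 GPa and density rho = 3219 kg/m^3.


Convert G to Pa: G = 46e9 Pa
Compute G/rho = 46e9 / 3219 = 14290152.2212
Vs = sqrt(14290152.2212) = 3780.23 m/s

3780.23


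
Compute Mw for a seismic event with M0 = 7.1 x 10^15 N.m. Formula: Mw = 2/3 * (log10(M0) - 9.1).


log10(M0) = log10(7.1 x 10^15) = 15.8513
Mw = 2/3 * (15.8513 - 9.1)
= 2/3 * 6.7513
= 4.5

4.5


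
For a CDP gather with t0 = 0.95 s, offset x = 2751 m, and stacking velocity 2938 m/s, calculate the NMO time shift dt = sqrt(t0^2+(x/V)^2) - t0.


x/Vnmo = 2751/2938 = 0.936351
(x/Vnmo)^2 = 0.876754
t0^2 = 0.9025
sqrt(0.9025 + 0.876754) = 1.333887
dt = 1.333887 - 0.95 = 0.383887

0.383887


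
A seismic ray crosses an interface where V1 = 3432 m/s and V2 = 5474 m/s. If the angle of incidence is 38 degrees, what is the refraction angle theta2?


sin(theta1) = sin(38 deg) = 0.615661
sin(theta2) = V2/V1 * sin(theta1) = 5474/3432 * 0.615661 = 0.981973
theta2 = arcsin(0.981973) = 79.1043 degrees

79.1043


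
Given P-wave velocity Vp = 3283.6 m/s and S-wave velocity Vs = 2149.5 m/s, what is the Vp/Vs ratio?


Vp/Vs = 3283.6 / 2149.5
= 1.5276

1.5276


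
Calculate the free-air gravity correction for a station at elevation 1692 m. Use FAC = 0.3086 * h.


FAC = 0.3086 * h
= 0.3086 * 1692
= 522.1512 mGal

522.1512


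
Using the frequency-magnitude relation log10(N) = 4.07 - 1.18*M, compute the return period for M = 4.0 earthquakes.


log10(N) = 4.07 - 1.18*4.0 = -0.65
N = 10^-0.65 = 0.223872
T = 1/N = 1/0.223872 = 4.4668 years

4.4668


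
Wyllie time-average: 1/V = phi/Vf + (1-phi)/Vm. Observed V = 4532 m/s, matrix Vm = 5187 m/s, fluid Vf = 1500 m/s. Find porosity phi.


1/V - 1/Vm = 1/4532 - 1/5187 = 2.786e-05
1/Vf - 1/Vm = 1/1500 - 1/5187 = 0.00047388
phi = 2.786e-05 / 0.00047388 = 0.0588

0.0588


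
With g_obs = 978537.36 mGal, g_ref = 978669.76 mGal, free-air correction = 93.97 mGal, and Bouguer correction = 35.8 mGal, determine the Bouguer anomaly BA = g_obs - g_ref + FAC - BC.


BA = g_obs - g_ref + FAC - BC
= 978537.36 - 978669.76 + 93.97 - 35.8
= -74.23 mGal

-74.23


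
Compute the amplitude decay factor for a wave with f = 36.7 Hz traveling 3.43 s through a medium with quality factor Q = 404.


pi*f*t/Q = pi*36.7*3.43/404 = 0.978878
A/A0 = exp(-0.978878) = 0.375732

0.375732


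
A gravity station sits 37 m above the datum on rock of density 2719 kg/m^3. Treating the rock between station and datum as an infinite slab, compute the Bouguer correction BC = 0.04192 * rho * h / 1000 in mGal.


BC = 0.04192 * rho * h / 1000
= 0.04192 * 2719 * 37 / 1000
= 4.2173 mGal

4.2173


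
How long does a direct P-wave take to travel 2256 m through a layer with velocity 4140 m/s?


t = x / V
= 2256 / 4140
= 0.5449 s

0.5449


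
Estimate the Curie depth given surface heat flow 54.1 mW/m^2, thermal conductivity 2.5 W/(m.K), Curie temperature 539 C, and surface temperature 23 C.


T_Curie - T_surf = 539 - 23 = 516 C
Convert q to W/m^2: 54.1 mW/m^2 = 0.0541 W/m^2
d = 516 * 2.5 / 0.0541 = 23844.73 m

23844.73


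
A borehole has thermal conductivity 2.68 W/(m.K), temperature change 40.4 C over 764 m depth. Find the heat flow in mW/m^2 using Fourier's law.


q = k * dT / dz * 1000
= 2.68 * 40.4 / 764 * 1000
= 0.141717 * 1000
= 141.7173 mW/m^2

141.7173


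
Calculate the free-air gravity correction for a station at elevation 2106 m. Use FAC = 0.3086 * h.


FAC = 0.3086 * h
= 0.3086 * 2106
= 649.9116 mGal

649.9116


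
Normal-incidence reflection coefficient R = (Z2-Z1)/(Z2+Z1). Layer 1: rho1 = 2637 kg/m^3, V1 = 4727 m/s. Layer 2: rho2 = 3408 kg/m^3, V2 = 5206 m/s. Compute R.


Z1 = 2637 * 4727 = 12465099
Z2 = 3408 * 5206 = 17742048
R = (17742048 - 12465099) / (17742048 + 12465099) = 5276949 / 30207147 = 0.1747

0.1747


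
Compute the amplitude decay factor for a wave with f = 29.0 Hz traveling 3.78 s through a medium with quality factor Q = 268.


pi*f*t/Q = pi*29.0*3.78/268 = 1.285005
A/A0 = exp(-1.285005) = 0.276649

0.276649


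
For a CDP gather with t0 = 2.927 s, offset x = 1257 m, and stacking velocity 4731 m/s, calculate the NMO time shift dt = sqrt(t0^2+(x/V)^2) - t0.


x/Vnmo = 1257/4731 = 0.265694
(x/Vnmo)^2 = 0.070593
t0^2 = 8.567329
sqrt(8.567329 + 0.070593) = 2.939034
dt = 2.939034 - 2.927 = 0.012034

0.012034


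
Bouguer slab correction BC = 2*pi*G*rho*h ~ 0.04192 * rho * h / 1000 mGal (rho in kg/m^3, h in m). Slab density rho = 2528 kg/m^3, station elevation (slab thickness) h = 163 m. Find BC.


BC = 0.04192 * rho * h / 1000
= 0.04192 * 2528 * 163 / 1000
= 17.2737 mGal

17.2737


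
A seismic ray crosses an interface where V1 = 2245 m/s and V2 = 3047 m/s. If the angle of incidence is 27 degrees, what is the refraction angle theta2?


sin(theta1) = sin(27 deg) = 0.45399
sin(theta2) = V2/V1 * sin(theta1) = 3047/2245 * 0.45399 = 0.616173
theta2 = arcsin(0.616173) = 38.0372 degrees

38.0372


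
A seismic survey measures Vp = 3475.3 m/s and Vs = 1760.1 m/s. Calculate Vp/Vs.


Vp/Vs = 3475.3 / 1760.1
= 1.9745

1.9745


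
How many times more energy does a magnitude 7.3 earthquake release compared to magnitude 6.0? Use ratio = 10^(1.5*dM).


M2 - M1 = 7.3 - 6.0 = 1.3
1.5 * 1.3 = 1.95
ratio = 10^1.95 = 89.13

89.13


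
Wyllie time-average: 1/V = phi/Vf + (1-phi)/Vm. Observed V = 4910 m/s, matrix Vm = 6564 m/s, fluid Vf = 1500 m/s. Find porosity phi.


1/V - 1/Vm = 1/4910 - 1/6564 = 5.132e-05
1/Vf - 1/Vm = 1/1500 - 1/6564 = 0.00051432
phi = 5.132e-05 / 0.00051432 = 0.0998

0.0998


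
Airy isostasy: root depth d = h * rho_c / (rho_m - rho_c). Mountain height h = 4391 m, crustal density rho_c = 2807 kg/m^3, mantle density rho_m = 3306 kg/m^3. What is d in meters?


rho_m - rho_c = 3306 - 2807 = 499
d = 4391 * 2807 / 499
= 12325537 / 499
= 24700.47 m

24700.47


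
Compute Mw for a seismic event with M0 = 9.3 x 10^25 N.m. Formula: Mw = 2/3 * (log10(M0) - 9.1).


log10(M0) = log10(9.3 x 10^25) = 25.9685
Mw = 2/3 * (25.9685 - 9.1)
= 2/3 * 16.8685
= 11.25

11.25


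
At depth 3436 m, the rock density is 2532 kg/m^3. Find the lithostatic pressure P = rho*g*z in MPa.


P = rho * g * z / 1e6
= 2532 * 9.81 * 3436 / 1e6
= 85346529.12 / 1e6
= 85.3465 MPa

85.3465


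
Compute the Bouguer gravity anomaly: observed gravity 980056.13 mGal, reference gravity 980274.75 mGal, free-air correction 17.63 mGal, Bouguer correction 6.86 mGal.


BA = g_obs - g_ref + FAC - BC
= 980056.13 - 980274.75 + 17.63 - 6.86
= -207.85 mGal

-207.85


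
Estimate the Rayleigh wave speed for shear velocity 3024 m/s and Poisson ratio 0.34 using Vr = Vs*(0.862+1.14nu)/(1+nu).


Numerator factor = 0.862 + 1.14*0.34 = 1.2496
Denominator = 1 + 0.34 = 1.34
Vr = 3024 * 1.2496 / 1.34 = 2819.99 m/s

2819.99


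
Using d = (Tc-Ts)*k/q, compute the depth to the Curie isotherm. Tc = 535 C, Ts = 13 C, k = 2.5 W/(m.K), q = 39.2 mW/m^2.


T_Curie - T_surf = 535 - 13 = 522 C
Convert q to W/m^2: 39.2 mW/m^2 = 0.0392 W/m^2
d = 522 * 2.5 / 0.0392 = 33290.82 m

33290.82


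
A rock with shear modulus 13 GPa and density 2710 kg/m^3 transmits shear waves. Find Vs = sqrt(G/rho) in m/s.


Convert G to Pa: G = 13e9 Pa
Compute G/rho = 13e9 / 2710 = 4797047.9705
Vs = sqrt(4797047.9705) = 2190.22 m/s

2190.22


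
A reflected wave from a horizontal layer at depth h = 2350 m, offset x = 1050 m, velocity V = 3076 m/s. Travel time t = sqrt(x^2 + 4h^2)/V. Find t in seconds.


x^2 + 4h^2 = 1050^2 + 4*2350^2 = 1102500 + 22090000 = 23192500
sqrt(23192500) = 4815.8592
t = 4815.8592 / 3076 = 1.5656 s

1.5656


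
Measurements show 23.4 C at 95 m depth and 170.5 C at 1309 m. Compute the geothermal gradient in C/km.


dT = 170.5 - 23.4 = 147.1 C
dz = 1309 - 95 = 1214 m
gradient = dT/dz * 1000 = 147.1/1214 * 1000 = 121.1697 C/km

121.1697


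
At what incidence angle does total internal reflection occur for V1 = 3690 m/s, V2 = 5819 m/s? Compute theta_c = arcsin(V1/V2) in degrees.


V1/V2 = 3690/5819 = 0.63413
theta_c = arcsin(0.63413) = 39.3555 degrees

39.3555


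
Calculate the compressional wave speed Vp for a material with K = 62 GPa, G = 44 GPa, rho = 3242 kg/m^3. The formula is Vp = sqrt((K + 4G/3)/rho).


First compute the effective modulus:
K + 4G/3 = 62e9 + 4*44e9/3 = 120666666666.67 Pa
Then divide by density:
120666666666.67 / 3242 = 37219823.1544 Pa/(kg/m^3)
Take the square root:
Vp = sqrt(37219823.1544) = 6100.81 m/s

6100.81


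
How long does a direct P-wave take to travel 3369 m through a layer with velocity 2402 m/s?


t = x / V
= 3369 / 2402
= 1.4026 s

1.4026


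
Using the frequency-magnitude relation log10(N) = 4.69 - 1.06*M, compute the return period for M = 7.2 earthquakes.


log10(N) = 4.69 - 1.06*7.2 = -2.942
N = 10^-2.942 = 0.001143
T = 1/N = 1/0.001143 = 874.9838 years

874.9838
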